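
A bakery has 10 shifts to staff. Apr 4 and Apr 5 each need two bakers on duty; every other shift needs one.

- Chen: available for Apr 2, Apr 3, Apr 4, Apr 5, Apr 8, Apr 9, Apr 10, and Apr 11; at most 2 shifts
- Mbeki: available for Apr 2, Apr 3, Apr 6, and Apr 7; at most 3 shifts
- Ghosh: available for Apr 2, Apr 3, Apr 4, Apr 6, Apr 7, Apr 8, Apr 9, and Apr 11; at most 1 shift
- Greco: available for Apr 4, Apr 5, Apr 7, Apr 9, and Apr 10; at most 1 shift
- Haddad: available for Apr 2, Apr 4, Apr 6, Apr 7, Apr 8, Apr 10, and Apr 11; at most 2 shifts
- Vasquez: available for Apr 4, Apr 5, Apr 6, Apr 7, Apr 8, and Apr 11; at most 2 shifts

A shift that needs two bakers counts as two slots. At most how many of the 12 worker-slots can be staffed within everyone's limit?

11

Total capacity across all bakers is 2+3+1+1+2+2 = 11, and 12 slots are needed, so at most 11 can be filled.
An assignment achieving 11: Apr 2→Mbeki, Apr 3→Chen, Apr 4→Vasquez, Apr 5→Chen+Greco, Apr 6→Mbeki, Apr 7→Mbeki, Apr 8→Haddad, Apr 9→Ghosh, Apr 10→Haddad, Apr 11→Vasquez.
Loads: Chen 2/2, Mbeki 3/3, Ghosh 1/1, Greco 1/1, Haddad 2/2, Vasquez 2/2.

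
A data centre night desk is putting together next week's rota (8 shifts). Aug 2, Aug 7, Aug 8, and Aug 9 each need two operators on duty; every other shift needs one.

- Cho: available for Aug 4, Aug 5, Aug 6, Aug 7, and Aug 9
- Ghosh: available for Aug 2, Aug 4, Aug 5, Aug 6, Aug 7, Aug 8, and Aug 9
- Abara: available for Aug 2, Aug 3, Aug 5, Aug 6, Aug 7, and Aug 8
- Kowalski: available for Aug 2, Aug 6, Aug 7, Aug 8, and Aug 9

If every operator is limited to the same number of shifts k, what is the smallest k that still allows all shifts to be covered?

With 4 operators and 12 worker-slots to fill, someone must work at least ⌈12/4⌉ = 3 shifts, so k ≥ 3.
k = 3 works: Aug 2→Ghosh+Abara, Aug 3→Abara, Aug 4→Cho, Aug 5→Cho, Aug 6→Kowalski, Aug 7→Ghosh+Kowalski, Aug 8→Ghosh+Abara, Aug 9→Cho+Kowalski.
Loads: Cho 3, Ghosh 3, Abara 3, Kowalski 3 — all ≤ 3.

3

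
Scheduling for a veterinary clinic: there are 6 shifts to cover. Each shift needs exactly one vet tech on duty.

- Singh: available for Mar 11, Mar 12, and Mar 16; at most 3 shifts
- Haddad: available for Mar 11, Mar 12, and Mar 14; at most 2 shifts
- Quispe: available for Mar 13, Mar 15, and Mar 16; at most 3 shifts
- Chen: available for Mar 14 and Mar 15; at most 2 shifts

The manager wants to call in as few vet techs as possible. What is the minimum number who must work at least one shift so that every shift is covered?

3

6 slots to fill and no one can take more than 3, so at least ⌈6/3⌉ = 2 vet techs are needed.
No set of 2 vet techs can cover every shift (each such set leaves at least one shift with no one available or exceeds a cap).
Singh, Haddad, and Quispe alone can cover everything: Mar 11→Singh, Mar 12→Singh, Mar 13→Quispe, Mar 14→Haddad, Mar 15→Quispe, Mar 16→Singh.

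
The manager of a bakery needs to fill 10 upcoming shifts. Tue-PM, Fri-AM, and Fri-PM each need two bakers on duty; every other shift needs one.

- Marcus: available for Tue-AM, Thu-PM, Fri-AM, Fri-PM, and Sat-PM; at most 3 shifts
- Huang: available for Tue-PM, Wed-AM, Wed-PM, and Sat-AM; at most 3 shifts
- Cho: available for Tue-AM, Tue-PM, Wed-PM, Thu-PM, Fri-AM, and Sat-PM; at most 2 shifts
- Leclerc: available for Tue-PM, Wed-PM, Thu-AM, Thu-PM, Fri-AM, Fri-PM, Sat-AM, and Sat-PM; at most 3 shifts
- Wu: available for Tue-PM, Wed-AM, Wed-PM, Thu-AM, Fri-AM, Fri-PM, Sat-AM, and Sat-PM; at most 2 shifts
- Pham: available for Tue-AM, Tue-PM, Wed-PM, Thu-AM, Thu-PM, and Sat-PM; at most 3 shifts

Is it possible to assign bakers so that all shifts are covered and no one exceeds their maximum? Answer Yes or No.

One valid schedule: Tue-AM→Marcus, Tue-PM→Wu+Pham, Wed-AM→Huang, Wed-PM→Huang, Thu-AM→Leclerc, Thu-PM→Marcus, Fri-AM→Cho+Leclerc, Fri-PM→Marcus+Leclerc, Sat-AM→Huang, Sat-PM→Cho.
Loads: Marcus 3/3, Huang 3/3, Cho 2/2, Leclerc 3/3, Wu 1/2, Pham 1/3 — all within limits.

Yes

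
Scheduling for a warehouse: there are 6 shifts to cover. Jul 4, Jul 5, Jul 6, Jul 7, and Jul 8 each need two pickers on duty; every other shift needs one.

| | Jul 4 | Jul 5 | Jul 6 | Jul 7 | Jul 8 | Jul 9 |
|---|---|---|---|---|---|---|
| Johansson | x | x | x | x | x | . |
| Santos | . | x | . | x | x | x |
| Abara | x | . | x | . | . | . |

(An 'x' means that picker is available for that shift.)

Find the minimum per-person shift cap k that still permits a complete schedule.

5

With 3 pickers and 11 worker-slots to fill, someone must work at least ⌈11/3⌉ = 4 shifts, so k ≥ 4.
k = 4 fails: Shifts {Jul 4, Jul 5, Jul 6, Jul 7, Jul 8} need 10 worker-slots in total, but the pickers available for any of those shifts (Johansson, Santos, and Abara) can supply at most 9 among them. So no valid schedule exists.
k = 5 works: Jul 4→Johansson+Abara, Jul 5→Johansson+Santos, Jul 6→Johansson+Abara, Jul 7→Johansson+Santos, Jul 8→Johansson+Santos, Jul 9→Santos.
Loads: Johansson 5, Santos 4, Abara 2 — all ≤ 5.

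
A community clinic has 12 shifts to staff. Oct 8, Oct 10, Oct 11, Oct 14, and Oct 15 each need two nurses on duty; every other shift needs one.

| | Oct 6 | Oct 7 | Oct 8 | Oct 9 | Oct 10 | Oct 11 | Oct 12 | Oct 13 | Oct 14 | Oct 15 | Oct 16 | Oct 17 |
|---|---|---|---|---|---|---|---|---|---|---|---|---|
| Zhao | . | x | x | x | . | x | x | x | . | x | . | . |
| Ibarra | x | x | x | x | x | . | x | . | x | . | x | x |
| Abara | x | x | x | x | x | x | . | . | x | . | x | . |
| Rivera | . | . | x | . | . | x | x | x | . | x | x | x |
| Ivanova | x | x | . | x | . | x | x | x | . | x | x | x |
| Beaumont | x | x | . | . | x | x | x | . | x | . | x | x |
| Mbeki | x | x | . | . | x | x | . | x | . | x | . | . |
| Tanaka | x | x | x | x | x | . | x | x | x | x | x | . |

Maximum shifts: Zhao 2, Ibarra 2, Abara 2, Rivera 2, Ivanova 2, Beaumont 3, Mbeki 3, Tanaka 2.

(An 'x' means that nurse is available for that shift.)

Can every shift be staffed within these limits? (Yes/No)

Yes

One valid schedule: Oct 6→Ibarra, Oct 7→Ivanova, Oct 8→Rivera+Tanaka, Oct 9→Zhao, Oct 10→Beaumont+Mbeki, Oct 11→Beaumont+Mbeki, Oct 12→Rivera, Oct 13→Zhao, Oct 14→Abara+Beaumont, Oct 15→Ivanova+Mbeki, Oct 16→Abara, Oct 17→Ibarra.
Loads: Zhao 2/2, Ibarra 2/2, Abara 2/2, Rivera 2/2, Ivanova 2/2, Beaumont 3/3, Mbeki 3/3, Tanaka 1/2 — all within limits.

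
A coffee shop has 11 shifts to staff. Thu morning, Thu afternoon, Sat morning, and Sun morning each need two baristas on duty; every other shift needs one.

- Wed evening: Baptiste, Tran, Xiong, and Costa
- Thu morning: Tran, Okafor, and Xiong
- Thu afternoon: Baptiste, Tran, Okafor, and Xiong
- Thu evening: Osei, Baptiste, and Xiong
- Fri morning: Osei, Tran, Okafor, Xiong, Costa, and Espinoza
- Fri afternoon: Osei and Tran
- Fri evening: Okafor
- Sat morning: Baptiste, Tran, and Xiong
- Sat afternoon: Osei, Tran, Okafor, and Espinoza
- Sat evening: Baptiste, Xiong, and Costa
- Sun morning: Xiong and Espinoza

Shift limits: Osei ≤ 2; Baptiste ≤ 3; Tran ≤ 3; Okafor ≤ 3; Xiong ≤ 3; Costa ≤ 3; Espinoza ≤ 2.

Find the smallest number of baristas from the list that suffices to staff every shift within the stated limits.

6

15 slots to fill and no one can take more than 3, so at least ⌈15/3⌉ = 5 baristas are needed.
No set of 5 baristas can cover every shift (each such set leaves at least one shift with no one available or exceeds a cap).
Osei, Baptiste, Tran, Okafor, Xiong, and Espinoza alone can cover everything: Wed evening→Baptiste, Thu morning→Tran+Okafor, Thu afternoon→Okafor+Xiong, Thu evening→Osei, Fri morning→Xiong, Fri afternoon→Osei, Fri evening→Okafor, Sat morning→Baptiste+Tran, Sat afternoon→Tran, Sat evening→Baptiste, Sun morning→Xiong+Espinoza.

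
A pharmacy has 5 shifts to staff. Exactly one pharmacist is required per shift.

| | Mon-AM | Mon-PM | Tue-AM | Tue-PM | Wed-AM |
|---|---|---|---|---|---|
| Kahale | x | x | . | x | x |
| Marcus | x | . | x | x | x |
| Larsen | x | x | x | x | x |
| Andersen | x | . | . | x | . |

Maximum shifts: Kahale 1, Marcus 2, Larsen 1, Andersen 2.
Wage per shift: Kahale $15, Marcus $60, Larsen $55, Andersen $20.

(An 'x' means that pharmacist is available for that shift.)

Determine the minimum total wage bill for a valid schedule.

Picking the cheapest available pharmacist for each shift independently would cost $115, but that ignores the shift limits.
An optimal schedule: Mon-AM→Andersen, Mon-PM→Kahale, Tue-AM→Larsen, Tue-PM→Andersen, Wed-AM→Marcus.
Total: 20 + 15 + 55 + 20 + 60 = $170.

$170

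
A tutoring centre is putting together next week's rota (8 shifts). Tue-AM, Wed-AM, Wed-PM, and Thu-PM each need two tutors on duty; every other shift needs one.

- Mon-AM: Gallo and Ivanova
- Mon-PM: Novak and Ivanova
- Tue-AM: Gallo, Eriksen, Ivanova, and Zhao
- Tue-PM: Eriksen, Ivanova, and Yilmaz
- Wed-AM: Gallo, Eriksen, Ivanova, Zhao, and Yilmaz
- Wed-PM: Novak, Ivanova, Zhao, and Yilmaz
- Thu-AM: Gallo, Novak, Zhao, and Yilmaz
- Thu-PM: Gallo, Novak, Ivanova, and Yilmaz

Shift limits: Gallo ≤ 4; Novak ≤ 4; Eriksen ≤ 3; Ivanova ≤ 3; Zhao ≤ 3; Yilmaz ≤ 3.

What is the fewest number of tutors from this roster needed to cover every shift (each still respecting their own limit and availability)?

4

12 slots to fill and no one can take more than 4, so at least ⌈12/4⌉ = 3 tutors are needed.
Any 3 tutors together have capacity at most 4+4+3 = 11 < 12 slots, so 3 can never suffice.
Gallo, Novak, Eriksen, and Ivanova alone can cover everything: Mon-AM→Gallo, Mon-PM→Novak, Tue-AM→Gallo+Eriksen, Tue-PM→Eriksen, Wed-AM→Gallo+Eriksen, Wed-PM→Novak+Ivanova, Thu-AM→Gallo, Thu-PM→Novak+Ivanova.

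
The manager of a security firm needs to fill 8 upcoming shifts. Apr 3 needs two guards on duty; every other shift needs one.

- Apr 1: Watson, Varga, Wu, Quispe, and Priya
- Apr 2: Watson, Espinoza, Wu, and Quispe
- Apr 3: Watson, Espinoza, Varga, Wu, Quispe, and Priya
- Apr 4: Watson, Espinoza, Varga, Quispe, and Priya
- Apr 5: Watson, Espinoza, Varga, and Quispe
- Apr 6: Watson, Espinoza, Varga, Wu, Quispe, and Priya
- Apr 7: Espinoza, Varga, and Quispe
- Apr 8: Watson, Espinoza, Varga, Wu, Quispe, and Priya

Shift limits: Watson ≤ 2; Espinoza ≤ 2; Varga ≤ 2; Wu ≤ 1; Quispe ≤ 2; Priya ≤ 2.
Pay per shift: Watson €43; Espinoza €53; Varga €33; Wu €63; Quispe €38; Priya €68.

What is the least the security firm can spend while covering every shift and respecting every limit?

Picking the cheapest available guard for each shift independently would cost €307, but that ignores the shift limits.
An optimal schedule: Apr 1→Quispe, Apr 2→Quispe, Apr 3→Espinoza+Wu, Apr 4→Watson, Apr 5→Varga, Apr 6→Watson, Apr 7→Varga, Apr 8→Espinoza.
Total: 38 + 38 + 53 + 63 + 43 + 33 + 43 + 33 + 53 = €397.

€397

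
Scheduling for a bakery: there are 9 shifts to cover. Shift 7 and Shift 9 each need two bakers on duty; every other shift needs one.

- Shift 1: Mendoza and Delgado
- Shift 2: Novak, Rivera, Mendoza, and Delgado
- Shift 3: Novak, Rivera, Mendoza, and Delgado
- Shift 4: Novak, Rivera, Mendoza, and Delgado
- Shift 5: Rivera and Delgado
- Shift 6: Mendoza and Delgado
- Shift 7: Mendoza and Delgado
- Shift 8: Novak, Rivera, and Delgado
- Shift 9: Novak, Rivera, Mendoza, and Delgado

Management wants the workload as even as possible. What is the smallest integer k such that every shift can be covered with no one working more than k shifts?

3

With 4 bakers and 11 worker-slots to fill, someone must work at least ⌈11/4⌉ = 3 shifts, so k ≥ 3.
k = 3 works: Shift 1→Mendoza, Shift 2→Novak, Shift 3→Novak, Shift 4→Rivera, Shift 5→Rivera, Shift 6→Mendoza, Shift 7→Mendoza+Delgado, Shift 8→Novak, Shift 9→Rivera+Delgado.
Loads: Novak 3, Rivera 3, Mendoza 3, Delgado 2 — all ≤ 3.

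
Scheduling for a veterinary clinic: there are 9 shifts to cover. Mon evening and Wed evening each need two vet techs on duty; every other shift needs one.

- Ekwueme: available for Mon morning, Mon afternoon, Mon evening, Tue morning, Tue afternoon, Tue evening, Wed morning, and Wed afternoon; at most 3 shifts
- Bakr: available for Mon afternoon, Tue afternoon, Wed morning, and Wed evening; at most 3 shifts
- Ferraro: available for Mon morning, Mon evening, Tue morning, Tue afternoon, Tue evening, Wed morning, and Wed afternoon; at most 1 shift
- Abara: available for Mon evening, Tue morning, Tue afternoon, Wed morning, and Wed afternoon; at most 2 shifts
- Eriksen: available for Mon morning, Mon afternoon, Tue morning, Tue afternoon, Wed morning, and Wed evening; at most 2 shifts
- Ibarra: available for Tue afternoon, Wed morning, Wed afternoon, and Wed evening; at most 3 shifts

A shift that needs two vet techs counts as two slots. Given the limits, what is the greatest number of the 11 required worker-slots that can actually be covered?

11

Total capacity across all vet techs is 3+3+1+2+2+3 = 14, and 11 slots are needed, so at most 11 can be filled.
An assignment achieving 11: Mon morning→Ekwueme, Mon afternoon→Ekwueme, Mon evening→Ferraro+Abara, Tue morning→Abara, Tue afternoon→Bakr, Tue evening→Ekwueme, Wed morning→Bakr, Wed afternoon→Ibarra, Wed evening→Bakr+Eriksen.
Loads: Ekwueme 3/3, Bakr 3/3, Ferraro 1/1, Abara 2/2, Eriksen 1/2, Ibarra 1/3.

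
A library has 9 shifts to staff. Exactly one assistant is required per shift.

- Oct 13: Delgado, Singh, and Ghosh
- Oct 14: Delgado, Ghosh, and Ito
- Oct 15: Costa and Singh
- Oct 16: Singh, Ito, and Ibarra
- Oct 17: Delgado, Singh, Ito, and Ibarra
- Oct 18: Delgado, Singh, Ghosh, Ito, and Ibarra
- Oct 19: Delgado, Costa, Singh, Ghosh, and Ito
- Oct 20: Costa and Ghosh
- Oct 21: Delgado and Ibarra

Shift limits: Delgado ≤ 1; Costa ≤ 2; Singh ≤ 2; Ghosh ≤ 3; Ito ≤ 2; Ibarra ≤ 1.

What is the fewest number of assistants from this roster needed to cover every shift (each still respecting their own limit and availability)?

5

9 slots to fill and no one can take more than 3, so at least ⌈9/3⌉ = 3 assistants are needed.
No set of 4 assistants can cover every shift (each such set leaves at least one shift with no one available or exceeds a cap).
Delgado, Costa, Singh, Ghosh, and Ito alone can cover everything: Oct 13→Singh, Oct 14→Ghosh, Oct 15→Costa, Oct 16→Singh, Oct 17→Ito, Oct 18→Ghosh, Oct 19→Ghosh, Oct 20→Costa, Oct 21→Delgado.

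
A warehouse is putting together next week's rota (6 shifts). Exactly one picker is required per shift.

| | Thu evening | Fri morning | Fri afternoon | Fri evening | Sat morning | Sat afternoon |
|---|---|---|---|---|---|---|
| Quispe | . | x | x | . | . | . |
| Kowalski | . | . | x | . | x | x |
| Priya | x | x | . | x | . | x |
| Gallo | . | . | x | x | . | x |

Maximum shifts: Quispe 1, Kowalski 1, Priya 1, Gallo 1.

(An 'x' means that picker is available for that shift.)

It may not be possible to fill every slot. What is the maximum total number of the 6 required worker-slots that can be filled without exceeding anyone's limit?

4

Total capacity across all pickers is 1+1+1+1 = 4, and 6 slots are needed, so at most 4 can be filled.
An assignment achieving 4: Thu evening→Priya, Fri morning→Quispe, Fri evening→Gallo, Sat morning→Kowalski.
Loads: Quispe 1/1, Kowalski 1/1, Priya 1/1, Gallo 1/1.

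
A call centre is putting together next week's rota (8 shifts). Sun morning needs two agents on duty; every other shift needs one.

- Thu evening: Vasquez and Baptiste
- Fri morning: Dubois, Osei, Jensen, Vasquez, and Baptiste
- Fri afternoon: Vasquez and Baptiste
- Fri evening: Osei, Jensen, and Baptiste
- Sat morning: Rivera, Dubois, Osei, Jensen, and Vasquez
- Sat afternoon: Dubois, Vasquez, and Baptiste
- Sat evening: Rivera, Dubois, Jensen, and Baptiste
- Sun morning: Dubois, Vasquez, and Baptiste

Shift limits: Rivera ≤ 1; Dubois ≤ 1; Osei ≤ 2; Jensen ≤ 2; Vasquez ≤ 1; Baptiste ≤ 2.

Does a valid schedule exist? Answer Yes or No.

No

Total capacity is 9 and 9 slots are needed, so capacity alone doesn't rule it out.
Shifts {Thu evening, Fri afternoon, Sat afternoon, Sun morning} need 5 worker-slots in total, but the agents available for any of those shifts (Dubois, Vasquez, and Baptiste) can supply at most 4 among them. So no valid schedule exists.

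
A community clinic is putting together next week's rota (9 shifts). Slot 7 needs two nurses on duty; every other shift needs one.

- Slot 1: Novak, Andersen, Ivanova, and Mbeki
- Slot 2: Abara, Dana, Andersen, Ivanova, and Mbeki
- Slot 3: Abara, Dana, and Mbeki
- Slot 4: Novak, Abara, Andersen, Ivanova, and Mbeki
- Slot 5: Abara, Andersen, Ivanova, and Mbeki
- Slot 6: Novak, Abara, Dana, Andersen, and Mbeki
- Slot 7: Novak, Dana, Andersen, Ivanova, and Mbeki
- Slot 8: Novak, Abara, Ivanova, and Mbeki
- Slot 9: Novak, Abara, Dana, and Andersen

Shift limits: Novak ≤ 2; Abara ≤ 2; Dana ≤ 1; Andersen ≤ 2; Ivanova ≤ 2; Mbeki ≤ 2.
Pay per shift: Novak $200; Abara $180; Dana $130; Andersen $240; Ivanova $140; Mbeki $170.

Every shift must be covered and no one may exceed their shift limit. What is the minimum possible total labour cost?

Picking the cheapest available nurse for each shift independently would cost $1350, but that ignores the shift limits.
An optimal schedule: Slot 1→Ivanova, Slot 2→Mbeki, Slot 3→Dana, Slot 4→Abara, Slot 5→Ivanova, Slot 6→Novak, Slot 7→Novak+Andersen, Slot 8→Mbeki, Slot 9→Abara.
Total: 140 + 170 + 130 + 180 + 140 + 200 + 200 + 240 + 170 + 180 = $1750.

$1750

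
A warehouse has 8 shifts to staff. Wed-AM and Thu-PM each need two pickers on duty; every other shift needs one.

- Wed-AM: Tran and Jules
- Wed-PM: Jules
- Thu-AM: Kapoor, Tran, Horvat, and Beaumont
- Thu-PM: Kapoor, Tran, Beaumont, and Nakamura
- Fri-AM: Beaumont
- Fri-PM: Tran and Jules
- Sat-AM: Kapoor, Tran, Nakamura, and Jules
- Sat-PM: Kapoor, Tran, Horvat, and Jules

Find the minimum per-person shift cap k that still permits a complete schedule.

2

With 6 pickers and 10 worker-slots to fill, someone must work at least ⌈10/6⌉ = 2 shifts, so k ≥ 2.
k = 2 works: Wed-AM→Tran+Jules, Wed-PM→Jules, Thu-AM→Kapoor, Thu-PM→Beaumont+Nakamura, Fri-AM→Beaumont, Fri-PM→Tran, Sat-AM→Kapoor, Sat-PM→Horvat.
Loads: Kapoor 2, Tran 2, Horvat 1, Beaumont 2, Nakamura 1, Jules 2 — all ≤ 2.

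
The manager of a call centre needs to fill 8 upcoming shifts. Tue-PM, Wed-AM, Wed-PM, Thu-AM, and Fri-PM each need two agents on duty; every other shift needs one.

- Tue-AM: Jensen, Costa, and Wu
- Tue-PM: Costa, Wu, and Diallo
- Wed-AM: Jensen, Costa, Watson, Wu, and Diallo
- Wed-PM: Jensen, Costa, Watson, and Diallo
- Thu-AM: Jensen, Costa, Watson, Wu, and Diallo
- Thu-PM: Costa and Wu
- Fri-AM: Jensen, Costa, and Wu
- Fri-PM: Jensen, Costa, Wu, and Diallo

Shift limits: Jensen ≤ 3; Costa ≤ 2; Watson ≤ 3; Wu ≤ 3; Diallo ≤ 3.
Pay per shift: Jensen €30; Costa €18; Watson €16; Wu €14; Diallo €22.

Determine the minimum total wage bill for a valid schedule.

Picking the cheapest available agent for each shift independently would cost €200, but that ignores the shift limits.
An optimal schedule: Tue-AM→Wu, Tue-PM→Wu+Costa, Wed-AM→Watson+Diallo, Wed-PM→Watson+Diallo, Thu-AM→Watson+Jensen, Thu-PM→Wu, Fri-AM→Costa, Fri-PM→Diallo+Jensen.
Total: 14 + 14 + 18 + 16 + 22 + 16 + 22 + 16 + 30 + 14 + 18 + 22 + 30 = €252.

€252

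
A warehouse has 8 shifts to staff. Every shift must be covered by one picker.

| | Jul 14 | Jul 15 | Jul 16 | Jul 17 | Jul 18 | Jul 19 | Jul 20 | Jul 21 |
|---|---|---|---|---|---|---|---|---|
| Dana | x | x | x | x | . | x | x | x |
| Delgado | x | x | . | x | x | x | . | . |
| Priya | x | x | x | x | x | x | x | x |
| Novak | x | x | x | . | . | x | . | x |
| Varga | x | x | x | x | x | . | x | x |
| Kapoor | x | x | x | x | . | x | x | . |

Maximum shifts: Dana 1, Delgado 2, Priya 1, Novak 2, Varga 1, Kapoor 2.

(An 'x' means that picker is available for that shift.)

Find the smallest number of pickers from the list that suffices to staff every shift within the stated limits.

8 slots to fill and no one can take more than 2, so at least ⌈8/2⌉ = 4 pickers are needed.
Any 4 pickers together have capacity at most 2+2+2+1 = 7 < 8 slots, so 4 can never suffice.
Dana, Delgado, Priya, Novak, and Kapoor alone can cover everything: Jul 14→Novak, Jul 15→Kapoor, Jul 16→Novak, Jul 17→Delgado, Jul 18→Delgado, Jul 19→Kapoor, Jul 20→Dana, Jul 21→Priya.

5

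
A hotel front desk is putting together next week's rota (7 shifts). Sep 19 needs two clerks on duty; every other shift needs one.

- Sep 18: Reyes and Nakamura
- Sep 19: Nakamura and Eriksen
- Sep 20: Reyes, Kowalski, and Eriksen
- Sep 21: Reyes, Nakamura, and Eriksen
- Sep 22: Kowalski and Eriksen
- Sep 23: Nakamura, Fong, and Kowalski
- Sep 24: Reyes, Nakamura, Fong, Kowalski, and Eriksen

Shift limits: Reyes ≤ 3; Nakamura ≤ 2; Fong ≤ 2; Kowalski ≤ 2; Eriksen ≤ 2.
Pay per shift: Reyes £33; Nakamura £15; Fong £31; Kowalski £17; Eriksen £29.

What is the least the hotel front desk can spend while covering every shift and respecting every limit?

£184

Sep 19 can only be covered by Nakamura and Eriksen, so that assignment is forced.
Picking the cheapest available clerk for each shift independently would cost £138, but that ignores the shift limits.
An optimal schedule: Sep 18→Nakamura, Sep 19→Nakamura+Eriksen, Sep 20→Kowalski, Sep 21→Eriksen, Sep 22→Kowalski, Sep 23→Fong, Sep 24→Fong.
Total: 15 + 15 + 29 + 17 + 29 + 17 + 31 + 31 = £184.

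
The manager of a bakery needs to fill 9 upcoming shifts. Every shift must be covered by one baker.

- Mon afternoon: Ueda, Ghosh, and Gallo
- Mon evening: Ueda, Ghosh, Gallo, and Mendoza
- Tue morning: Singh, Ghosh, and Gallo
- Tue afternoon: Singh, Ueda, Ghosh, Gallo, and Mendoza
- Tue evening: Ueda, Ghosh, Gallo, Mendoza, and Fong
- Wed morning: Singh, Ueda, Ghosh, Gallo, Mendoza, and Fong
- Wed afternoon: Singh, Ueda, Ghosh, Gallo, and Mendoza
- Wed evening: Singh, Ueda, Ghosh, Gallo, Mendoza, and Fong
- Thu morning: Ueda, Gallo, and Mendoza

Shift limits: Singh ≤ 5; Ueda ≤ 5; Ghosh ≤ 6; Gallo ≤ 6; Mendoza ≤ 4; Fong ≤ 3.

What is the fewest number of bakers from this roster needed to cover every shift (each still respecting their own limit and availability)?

9 slots to fill and no one can take more than 6, so at least ⌈9/6⌉ = 2 bakers are needed.
Singh and Ueda alone can cover everything: Mon afternoon→Ueda, Mon evening→Ueda, Tue morning→Singh, Tue afternoon→Singh, Tue evening→Ueda, Wed morning→Singh, Wed afternoon→Singh, Wed evening→Singh, Thu morning→Ueda.

2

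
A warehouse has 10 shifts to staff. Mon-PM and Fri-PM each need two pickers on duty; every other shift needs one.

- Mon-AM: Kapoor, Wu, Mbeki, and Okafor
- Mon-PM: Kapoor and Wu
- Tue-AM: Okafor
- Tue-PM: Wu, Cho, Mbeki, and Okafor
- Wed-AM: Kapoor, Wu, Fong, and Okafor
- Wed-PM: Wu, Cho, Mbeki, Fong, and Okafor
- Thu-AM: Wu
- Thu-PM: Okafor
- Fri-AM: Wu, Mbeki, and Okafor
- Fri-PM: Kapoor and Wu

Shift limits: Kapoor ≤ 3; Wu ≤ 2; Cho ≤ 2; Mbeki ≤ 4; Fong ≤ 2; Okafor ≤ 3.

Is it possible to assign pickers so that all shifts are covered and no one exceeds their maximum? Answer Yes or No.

No

Total capacity is 16 and 12 slots are needed, so capacity alone doesn't rule it out.
Shifts {Mon-PM, Thu-AM, Fri-PM} need 5 worker-slots in total, but the pickers available for any of those shifts (Kapoor and Wu) can supply at most 4 among them. So no valid schedule exists.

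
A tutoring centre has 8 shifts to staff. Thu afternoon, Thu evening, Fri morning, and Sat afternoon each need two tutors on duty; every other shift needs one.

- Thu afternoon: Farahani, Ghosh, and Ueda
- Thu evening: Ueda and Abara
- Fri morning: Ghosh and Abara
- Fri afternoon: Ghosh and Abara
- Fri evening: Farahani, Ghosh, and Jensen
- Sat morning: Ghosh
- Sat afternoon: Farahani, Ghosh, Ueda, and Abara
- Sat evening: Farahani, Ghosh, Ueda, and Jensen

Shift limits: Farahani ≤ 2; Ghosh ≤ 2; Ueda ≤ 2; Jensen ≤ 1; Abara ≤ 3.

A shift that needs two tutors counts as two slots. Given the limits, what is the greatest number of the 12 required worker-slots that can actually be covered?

Total capacity across all tutors is 2+2+2+1+3 = 10, and 12 slots are needed, so at most 10 can be filled.
An assignment achieving 10: Thu afternoon→Farahani+Ueda, Thu evening→Ueda+Abara, Fri morning→Ghosh+Abara, Fri afternoon→Abara, Fri evening→Farahani, Sat morning→Ghosh, Sat evening→Jensen.
Loads: Farahani 2/2, Ghosh 2/2, Ueda 2/2, Jensen 1/1, Abara 3/3.

10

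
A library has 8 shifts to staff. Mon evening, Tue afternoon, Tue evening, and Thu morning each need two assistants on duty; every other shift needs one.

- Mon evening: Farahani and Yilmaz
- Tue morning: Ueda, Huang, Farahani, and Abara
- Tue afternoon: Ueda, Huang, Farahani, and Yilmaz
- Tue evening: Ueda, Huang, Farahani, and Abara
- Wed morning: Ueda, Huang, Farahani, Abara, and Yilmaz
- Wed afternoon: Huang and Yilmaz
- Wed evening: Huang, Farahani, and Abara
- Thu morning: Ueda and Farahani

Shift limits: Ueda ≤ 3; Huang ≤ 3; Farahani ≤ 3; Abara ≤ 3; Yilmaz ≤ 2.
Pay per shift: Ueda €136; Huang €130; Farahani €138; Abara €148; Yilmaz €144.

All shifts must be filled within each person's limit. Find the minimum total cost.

Mon evening can only be covered by Farahani and Yilmaz, so that assignment is forced.
Thu morning can only be covered by Ueda and Farahani, so that assignment is forced.
Picking the cheapest available assistant for each shift independently would cost €1608, but that ignores the shift limits.
An optimal schedule: Mon evening→Farahani+Yilmaz, Tue morning→Ueda, Tue afternoon→Huang+Yilmaz, Tue evening→Farahani+Abara, Wed morning→Ueda, Wed afternoon→Huang, Wed evening→Huang, Thu morning→Ueda+Farahani.
Total: 138 + 144 + 136 + 130 + 144 + 138 + 148 + 136 + 130 + 130 + 136 + 138 = €1648.

€1648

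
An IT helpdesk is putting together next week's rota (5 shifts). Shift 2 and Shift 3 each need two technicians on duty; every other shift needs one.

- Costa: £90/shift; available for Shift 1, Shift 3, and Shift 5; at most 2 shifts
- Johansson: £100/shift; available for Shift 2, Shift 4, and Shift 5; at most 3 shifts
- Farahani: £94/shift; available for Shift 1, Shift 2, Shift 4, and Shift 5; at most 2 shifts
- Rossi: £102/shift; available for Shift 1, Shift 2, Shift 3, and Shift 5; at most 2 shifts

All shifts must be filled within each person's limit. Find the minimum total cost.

£670

Shift 3 can only be covered by Costa and Rossi, so that assignment is forced.
Picking the cheapest available technician for each shift independently would cost £660, but that ignores the shift limits.
An optimal schedule: Shift 1→Costa, Shift 2→Farahani+Johansson, Shift 3→Costa+Rossi, Shift 4→Farahani, Shift 5→Johansson.
Total: 90 + 94 + 100 + 90 + 102 + 94 + 100 = £670.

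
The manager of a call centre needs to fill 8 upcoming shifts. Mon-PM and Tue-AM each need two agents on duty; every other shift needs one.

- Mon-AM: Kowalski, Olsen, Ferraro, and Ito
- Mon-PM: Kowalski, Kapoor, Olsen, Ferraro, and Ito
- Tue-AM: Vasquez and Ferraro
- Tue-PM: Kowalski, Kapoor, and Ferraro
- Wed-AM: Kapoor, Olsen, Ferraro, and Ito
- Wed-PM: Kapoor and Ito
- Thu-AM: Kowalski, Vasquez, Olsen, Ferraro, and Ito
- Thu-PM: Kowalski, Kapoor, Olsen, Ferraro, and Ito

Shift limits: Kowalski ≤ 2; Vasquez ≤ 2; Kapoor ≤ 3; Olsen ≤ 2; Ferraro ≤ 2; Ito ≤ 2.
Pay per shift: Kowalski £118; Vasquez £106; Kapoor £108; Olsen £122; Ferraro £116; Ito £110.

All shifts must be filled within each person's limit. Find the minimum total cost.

£1106

Tue-AM can only be covered by Vasquez and Ferraro, so that assignment is forced.
Picking the cheapest available agent for each shift independently would cost £1088, but that ignores the shift limits.
An optimal schedule: Mon-AM→Ito, Mon-PM→Ferraro+Kowalski, Tue-AM→Vasquez+Ferraro, Tue-PM→Kapoor, Wed-AM→Kapoor, Wed-PM→Kapoor, Thu-AM→Vasquez, Thu-PM→Ito.
Total: 110 + 116 + 118 + 106 + 116 + 108 + 108 + 108 + 106 + 110 = £1106.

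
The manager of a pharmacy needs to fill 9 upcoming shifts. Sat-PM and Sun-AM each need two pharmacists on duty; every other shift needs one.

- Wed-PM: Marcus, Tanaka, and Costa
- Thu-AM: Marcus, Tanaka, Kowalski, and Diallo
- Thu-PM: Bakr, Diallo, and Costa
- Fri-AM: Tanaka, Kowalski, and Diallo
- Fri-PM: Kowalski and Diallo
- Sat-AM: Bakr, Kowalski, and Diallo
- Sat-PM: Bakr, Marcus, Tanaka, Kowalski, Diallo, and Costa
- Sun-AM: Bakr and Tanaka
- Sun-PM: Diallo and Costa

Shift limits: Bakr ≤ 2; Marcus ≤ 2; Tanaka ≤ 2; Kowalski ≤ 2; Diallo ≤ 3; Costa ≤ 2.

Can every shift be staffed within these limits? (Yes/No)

Sun-AM can only be covered by Bakr and Tanaka, so that assignment is forced.
One valid schedule: Wed-PM→Marcus, Thu-AM→Marcus, Thu-PM→Bakr, Fri-AM→Tanaka, Fri-PM→Kowalski, Sat-AM→Kowalski, Sat-PM→Diallo+Costa, Sun-AM→Bakr+Tanaka, Sun-PM→Diallo.
Loads: Bakr 2/2, Marcus 2/2, Tanaka 2/2, Kowalski 2/2, Diallo 2/3, Costa 1/2 — all within limits.

Yes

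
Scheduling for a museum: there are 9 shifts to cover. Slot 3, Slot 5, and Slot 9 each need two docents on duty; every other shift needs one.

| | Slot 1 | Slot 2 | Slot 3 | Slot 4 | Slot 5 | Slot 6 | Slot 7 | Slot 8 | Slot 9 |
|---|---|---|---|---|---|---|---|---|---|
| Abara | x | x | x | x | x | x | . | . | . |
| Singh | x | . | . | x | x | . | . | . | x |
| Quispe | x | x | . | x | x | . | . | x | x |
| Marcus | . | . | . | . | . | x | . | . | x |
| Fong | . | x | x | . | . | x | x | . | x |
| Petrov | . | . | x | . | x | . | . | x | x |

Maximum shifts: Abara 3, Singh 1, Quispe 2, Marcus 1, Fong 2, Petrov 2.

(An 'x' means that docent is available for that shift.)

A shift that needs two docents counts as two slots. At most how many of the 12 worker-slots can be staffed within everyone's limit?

Total capacity across all docents is 3+1+2+1+2+2 = 11, and 12 slots are needed, so at most 11 can be filled.
An assignment achieving 11: Slot 1→Abara, Slot 2→Abara, Slot 3→Abara+Fong, Slot 4→Singh, Slot 5→Quispe+Petrov, Slot 6→Marcus, Slot 7→Fong, Slot 8→Quispe, Slot 9→Petrov.
Loads: Abara 3/3, Singh 1/1, Quispe 2/2, Marcus 1/1, Fong 2/2, Petrov 2/2.

11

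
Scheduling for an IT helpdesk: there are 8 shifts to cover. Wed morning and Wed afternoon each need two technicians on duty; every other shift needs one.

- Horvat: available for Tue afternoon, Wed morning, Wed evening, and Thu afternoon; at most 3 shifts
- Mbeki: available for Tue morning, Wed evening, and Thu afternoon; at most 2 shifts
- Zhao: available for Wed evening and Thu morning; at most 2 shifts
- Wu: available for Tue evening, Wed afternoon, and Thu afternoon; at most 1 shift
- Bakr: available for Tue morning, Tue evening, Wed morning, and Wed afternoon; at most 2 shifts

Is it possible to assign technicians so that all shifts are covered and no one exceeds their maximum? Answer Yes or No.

No

Total capacity is 10 and 10 slots are needed, so capacity alone doesn't rule it out.
Shifts {Tue evening, Wed morning, Wed afternoon} need 5 worker-slots in total, but the technicians available for any of those shifts (Horvat, Wu, and Bakr) can supply at most 4 among them. So no valid schedule exists.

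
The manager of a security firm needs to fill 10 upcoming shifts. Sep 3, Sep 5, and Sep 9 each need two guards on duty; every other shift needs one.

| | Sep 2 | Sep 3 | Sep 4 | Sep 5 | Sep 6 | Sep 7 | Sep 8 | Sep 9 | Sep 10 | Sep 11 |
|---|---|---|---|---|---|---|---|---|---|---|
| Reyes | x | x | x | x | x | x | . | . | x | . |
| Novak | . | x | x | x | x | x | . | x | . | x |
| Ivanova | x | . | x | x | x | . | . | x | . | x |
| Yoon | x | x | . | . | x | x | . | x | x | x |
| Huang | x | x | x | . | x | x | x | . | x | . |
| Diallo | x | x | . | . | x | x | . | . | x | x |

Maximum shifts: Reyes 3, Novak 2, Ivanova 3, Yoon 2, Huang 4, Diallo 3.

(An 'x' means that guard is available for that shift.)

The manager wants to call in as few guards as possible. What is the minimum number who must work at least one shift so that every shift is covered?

5

13 slots to fill and no one can take more than 4, so at least ⌈13/4⌉ = 4 guards are needed.
No set of 4 guards can cover every shift (each such set leaves at least one shift with no one available or exceeds a cap).
Reyes, Novak, Ivanova, Yoon, and Huang alone can cover everything: Sep 2→Reyes, Sep 3→Yoon+Huang, Sep 4→Ivanova, Sep 5→Reyes+Novak, Sep 6→Huang, Sep 7→Yoon, Sep 8→Huang, Sep 9→Novak+Ivanova, Sep 10→Reyes, Sep 11→Ivanova.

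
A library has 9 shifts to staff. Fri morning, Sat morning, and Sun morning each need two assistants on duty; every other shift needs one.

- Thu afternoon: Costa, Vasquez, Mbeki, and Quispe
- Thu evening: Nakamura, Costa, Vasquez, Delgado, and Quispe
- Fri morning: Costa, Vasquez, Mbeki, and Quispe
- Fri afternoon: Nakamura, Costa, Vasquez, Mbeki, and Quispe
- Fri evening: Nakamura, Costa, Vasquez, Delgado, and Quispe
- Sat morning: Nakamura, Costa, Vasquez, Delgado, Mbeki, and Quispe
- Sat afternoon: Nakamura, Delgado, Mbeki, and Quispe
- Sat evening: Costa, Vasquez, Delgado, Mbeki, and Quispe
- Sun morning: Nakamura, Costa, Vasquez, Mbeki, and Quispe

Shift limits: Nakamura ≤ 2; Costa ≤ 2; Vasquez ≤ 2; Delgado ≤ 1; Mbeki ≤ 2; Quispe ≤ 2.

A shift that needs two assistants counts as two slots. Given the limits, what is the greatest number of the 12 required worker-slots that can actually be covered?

11

Total capacity across all assistants is 2+2+2+1+2+2 = 11, and 12 slots are needed, so at most 11 can be filled.
An assignment achieving 11: Thu afternoon→Costa, Thu evening→Nakamura, Fri morning→Costa+Vasquez, Fri afternoon→Vasquez, Fri evening→Delgado, Sat morning→Quispe, Sat afternoon→Nakamura, Sat evening→Mbeki, Sun morning→Mbeki+Quispe.
Loads: Nakamura 2/2, Costa 2/2, Vasquez 2/2, Delgado 1/1, Mbeki 2/2, Quispe 2/2.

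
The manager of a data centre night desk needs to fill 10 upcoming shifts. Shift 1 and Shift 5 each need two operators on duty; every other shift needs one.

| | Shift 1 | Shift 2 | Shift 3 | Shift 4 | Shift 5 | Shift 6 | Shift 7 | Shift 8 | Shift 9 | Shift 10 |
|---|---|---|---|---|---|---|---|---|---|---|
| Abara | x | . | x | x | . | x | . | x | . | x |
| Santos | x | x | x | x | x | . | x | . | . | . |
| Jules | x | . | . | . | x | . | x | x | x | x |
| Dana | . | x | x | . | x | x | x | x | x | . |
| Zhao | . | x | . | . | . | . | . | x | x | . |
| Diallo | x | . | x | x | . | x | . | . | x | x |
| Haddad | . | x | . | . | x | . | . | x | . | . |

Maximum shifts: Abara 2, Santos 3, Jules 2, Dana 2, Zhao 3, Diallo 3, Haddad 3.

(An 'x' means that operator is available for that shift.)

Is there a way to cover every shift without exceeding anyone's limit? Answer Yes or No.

One valid schedule: Shift 1→Jules+Diallo, Shift 2→Santos, Shift 3→Santos, Shift 4→Abara, Shift 5→Dana+Haddad, Shift 6→Abara, Shift 7→Santos, Shift 8→Zhao, Shift 9→Dana, Shift 10→Jules.
Loads: Abara 2/2, Santos 3/3, Jules 2/2, Dana 2/2, Zhao 1/3, Diallo 1/3, Haddad 1/3 — all within limits.

Yes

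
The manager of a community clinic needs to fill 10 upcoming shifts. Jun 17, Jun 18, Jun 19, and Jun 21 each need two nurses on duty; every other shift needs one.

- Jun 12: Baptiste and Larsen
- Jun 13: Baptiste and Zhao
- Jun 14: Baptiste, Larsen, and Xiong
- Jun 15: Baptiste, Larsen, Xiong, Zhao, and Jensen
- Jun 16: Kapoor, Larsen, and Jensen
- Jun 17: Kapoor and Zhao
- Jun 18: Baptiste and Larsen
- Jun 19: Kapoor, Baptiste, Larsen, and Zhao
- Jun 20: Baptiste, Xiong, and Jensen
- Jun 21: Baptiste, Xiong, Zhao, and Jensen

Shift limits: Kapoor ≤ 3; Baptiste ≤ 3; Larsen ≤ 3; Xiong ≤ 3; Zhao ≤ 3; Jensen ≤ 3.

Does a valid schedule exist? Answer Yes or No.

Yes

Jun 17 can only be covered by Kapoor and Zhao, so that assignment is forced.
Jun 18 can only be covered by Baptiste and Larsen, so that assignment is forced.
One valid schedule: Jun 12→Baptiste, Jun 13→Baptiste, Jun 14→Larsen, Jun 15→Larsen, Jun 16→Kapoor, Jun 17→Kapoor+Zhao, Jun 18→Baptiste+Larsen, Jun 19→Kapoor+Zhao, Jun 20→Xiong, Jun 21→Xiong+Zhao.
Loads: Kapoor 3/3, Baptiste 3/3, Larsen 3/3, Xiong 2/3, Zhao 3/3, Jensen 0/3 — all within limits.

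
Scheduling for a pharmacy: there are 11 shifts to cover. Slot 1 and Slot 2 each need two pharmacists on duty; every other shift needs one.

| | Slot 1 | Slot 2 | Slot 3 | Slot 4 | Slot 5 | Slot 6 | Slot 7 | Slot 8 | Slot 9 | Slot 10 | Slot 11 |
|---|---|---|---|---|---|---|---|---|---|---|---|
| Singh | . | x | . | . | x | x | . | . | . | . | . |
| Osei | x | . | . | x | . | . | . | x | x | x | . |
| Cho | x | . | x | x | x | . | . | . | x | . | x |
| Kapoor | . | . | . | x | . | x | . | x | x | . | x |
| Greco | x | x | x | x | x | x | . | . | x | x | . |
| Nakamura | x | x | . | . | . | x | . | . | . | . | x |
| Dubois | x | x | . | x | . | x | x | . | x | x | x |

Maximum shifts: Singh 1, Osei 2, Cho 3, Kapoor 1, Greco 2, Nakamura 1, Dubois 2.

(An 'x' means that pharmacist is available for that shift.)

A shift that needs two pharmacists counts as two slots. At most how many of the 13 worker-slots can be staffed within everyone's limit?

12

Total capacity across all pharmacists is 1+2+3+1+2+1+2 = 12, and 13 slots are needed, so at most 12 can be filled.
An assignment achieving 12: Slot 1→Cho+Greco, Slot 2→Greco+Nakamura, Slot 3→Cho, Slot 4→Kapoor, Slot 5→Singh, Slot 6→Dubois, Slot 7→Dubois, Slot 8→Osei, Slot 10→Osei, Slot 11→Cho.
Loads: Singh 1/1, Osei 2/2, Cho 3/3, Kapoor 1/1, Greco 2/2, Nakamura 1/1, Dubois 2/2.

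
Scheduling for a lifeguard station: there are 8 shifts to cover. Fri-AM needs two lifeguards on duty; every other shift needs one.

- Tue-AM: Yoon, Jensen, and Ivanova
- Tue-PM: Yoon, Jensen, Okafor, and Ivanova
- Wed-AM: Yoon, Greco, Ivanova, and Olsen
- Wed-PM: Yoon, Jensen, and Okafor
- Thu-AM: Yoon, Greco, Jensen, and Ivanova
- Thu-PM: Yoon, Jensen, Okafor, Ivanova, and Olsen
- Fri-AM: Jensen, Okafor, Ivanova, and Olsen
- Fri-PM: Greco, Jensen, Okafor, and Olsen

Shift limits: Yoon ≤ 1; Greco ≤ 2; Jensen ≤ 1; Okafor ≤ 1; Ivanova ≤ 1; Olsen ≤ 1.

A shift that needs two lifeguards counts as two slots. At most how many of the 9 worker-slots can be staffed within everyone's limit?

7

Total capacity across all lifeguards is 1+2+1+1+1+1 = 7, and 9 slots are needed, so at most 7 can be filled.
An assignment achieving 7: Tue-AM→Yoon, Tue-PM→Okafor, Wed-AM→Greco, Wed-PM→Jensen, Thu-AM→Greco, Fri-AM→Ivanova+Olsen.
Loads: Yoon 1/1, Greco 2/2, Jensen 1/1, Okafor 1/1, Ivanova 1/1, Olsen 1/1.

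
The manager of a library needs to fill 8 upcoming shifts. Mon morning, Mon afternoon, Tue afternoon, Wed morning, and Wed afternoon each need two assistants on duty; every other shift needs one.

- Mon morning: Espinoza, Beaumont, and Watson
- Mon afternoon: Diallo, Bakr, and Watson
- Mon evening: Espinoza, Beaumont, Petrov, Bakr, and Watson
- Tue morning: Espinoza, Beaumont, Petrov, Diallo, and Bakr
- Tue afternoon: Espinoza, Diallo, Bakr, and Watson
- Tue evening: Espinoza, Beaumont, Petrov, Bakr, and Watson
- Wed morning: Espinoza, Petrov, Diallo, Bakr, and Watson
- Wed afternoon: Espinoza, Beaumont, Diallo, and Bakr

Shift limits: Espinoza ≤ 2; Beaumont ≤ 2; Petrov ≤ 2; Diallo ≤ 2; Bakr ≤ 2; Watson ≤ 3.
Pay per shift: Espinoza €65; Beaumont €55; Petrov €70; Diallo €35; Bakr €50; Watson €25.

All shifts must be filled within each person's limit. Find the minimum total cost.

Picking the cheapest available assistant for each shift independently would cost €430, but that ignores the shift limits.
An optimal schedule: Mon morning→Espinoza+Beaumont, Mon afternoon→Diallo+Bakr, Mon evening→Espinoza, Tue morning→Petrov, Tue afternoon→Diallo+Watson, Tue evening→Watson, Wed morning→Petrov+Watson, Wed afternoon→Beaumont+Bakr.
Total: 65 + 55 + 35 + 50 + 65 + 70 + 35 + 25 + 25 + 70 + 25 + 55 + 50 = €625.

€625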